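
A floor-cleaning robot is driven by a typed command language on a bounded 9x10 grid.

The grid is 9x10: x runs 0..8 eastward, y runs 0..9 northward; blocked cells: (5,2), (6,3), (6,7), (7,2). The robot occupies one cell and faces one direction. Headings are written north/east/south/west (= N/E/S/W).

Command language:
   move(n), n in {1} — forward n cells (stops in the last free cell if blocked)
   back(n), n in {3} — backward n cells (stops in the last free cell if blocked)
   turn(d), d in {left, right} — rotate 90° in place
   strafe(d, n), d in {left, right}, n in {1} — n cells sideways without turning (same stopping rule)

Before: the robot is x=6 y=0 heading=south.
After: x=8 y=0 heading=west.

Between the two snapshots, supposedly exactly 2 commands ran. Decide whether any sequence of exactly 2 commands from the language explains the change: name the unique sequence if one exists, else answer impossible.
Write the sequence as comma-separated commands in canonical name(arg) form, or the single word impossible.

turn(right), back(3)

key: back(3) runs into the grid edge before its full distance
t0: x=6 y=0 heading=south
t=1 turn(right) ⇒ x=6 y=0 heading=west
t=2 back(3) ⇒ x=8 y=0 heading=west
all 36 alternatives checked — unique.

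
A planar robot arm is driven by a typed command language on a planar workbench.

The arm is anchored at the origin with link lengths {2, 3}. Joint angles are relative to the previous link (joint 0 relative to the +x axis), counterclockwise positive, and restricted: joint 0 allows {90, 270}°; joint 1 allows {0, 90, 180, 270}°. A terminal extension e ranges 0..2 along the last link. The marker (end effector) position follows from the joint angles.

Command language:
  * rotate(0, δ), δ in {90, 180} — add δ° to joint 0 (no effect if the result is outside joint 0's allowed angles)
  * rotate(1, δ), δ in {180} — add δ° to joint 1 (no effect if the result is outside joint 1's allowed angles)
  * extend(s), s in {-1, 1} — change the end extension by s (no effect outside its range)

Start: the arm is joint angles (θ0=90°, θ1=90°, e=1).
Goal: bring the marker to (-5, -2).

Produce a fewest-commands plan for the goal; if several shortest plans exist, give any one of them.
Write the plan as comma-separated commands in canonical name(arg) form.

rotate(0, 180), rotate(1, 180), extend(1)

t0: joint angles (θ0=90°, θ1=90°, e=1)
t=1 rotate(0, 180) ⇒ joint angles (θ0=270°, θ1=90°, e=1)
t=2 rotate(1, 180) ⇒ joint angles (θ0=270°, θ1=270°, e=1)
t=3 extend(1) ⇒ joint angles (θ0=270°, θ1=270°, e=2)
no 2-step plan works, so 3 is optimal.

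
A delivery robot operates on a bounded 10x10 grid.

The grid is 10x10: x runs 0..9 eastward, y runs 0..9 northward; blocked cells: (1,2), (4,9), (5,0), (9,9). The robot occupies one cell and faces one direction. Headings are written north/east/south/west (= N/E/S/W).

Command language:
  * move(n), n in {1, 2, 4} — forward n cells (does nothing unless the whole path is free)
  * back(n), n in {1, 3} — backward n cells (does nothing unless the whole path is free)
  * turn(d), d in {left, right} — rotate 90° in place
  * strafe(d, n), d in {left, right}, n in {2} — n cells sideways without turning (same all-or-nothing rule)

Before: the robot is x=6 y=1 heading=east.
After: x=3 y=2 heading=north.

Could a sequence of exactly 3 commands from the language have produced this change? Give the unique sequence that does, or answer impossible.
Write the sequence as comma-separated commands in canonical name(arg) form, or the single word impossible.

back(3), turn(left), move(1)

key: position moved to (3,2) AND the heading swung to N — translation plus rotation needed
t0: x=6 y=1 heading=east
step 1 (back(3)): x=3 y=1 heading=east
step 2 (turn(left)): x=3 y=1 heading=north
step 3 (move(1)): x=3 y=2 heading=north
all 729 alternatives checked — unique.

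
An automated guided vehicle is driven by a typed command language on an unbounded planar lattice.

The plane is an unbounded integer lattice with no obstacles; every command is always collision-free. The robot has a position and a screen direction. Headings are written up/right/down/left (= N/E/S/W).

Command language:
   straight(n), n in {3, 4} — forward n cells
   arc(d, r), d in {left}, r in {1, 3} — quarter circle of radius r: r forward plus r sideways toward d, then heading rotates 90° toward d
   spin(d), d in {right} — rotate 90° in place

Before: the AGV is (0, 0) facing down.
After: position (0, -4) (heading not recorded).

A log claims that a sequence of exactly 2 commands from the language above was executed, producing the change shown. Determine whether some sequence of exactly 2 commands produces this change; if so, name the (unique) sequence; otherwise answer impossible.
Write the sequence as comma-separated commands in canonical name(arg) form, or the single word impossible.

straight(4), spin(right)

key: order matters: swapping straight(4) and spin(right) lands elsewhere
t0: (0, 0) facing down
step 1 (straight(4)): (0, -4) facing down
step 2 (spin(right)): (0, -4) facing left
all 25 alternatives checked — unique.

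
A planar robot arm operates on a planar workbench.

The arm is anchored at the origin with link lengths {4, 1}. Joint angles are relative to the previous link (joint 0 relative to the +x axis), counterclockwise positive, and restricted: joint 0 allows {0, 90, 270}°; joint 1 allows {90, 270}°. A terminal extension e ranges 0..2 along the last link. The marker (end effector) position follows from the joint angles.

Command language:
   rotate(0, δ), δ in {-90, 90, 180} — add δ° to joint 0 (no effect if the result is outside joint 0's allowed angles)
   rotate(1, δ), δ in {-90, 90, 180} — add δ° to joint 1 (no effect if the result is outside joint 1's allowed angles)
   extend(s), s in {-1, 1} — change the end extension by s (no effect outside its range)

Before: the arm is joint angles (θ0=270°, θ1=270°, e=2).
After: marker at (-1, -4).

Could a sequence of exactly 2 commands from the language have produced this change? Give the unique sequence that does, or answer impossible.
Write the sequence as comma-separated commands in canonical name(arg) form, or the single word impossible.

start: joint angles (θ0=270°, θ1=270°, e=2)
step 1 (extend(-1)): joint angles (θ0=270°, θ1=270°, e=1)
step 2 (extend(-1)): joint angles (θ0=270°, θ1=270°, e=0)
uniquely the one of 64 2-step routes that fits.

extend(-1), extend(-1)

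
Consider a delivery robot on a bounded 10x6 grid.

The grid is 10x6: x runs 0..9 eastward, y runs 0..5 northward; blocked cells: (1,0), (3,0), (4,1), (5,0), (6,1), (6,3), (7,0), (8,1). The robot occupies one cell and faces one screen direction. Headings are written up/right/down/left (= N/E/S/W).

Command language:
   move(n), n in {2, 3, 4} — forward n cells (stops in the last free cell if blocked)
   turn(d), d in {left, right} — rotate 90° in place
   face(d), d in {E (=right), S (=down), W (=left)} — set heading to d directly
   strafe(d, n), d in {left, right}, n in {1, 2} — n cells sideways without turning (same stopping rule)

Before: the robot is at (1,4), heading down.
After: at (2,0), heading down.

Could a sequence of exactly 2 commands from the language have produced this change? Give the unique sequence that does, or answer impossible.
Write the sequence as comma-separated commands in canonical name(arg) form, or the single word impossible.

strafe(left, 1), move(4)

key: heading stays S — no command in the sequence turns
t0: at (1,4), heading down
step 1 (strafe(left, 1)): at (2,4), heading down
step 2 (move(4)): at (2,0), heading down
all 144 alternatives checked — unique.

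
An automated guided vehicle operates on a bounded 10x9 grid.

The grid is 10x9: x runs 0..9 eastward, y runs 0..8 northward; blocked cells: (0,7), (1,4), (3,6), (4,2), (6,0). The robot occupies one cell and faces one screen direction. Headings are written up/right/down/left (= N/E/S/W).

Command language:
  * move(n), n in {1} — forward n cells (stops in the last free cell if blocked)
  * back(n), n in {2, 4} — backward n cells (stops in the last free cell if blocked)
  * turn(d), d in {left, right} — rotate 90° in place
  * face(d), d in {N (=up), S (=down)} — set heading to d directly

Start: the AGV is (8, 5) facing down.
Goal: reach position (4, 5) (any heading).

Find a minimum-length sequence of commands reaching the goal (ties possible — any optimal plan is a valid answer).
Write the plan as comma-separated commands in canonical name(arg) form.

turn(left), back(4)

t0: (8, 5) facing down
step 1 (turn(left)): (8, 5) facing right
step 2 (back(4)): (4, 5) facing right
nothing shorter than 2 reaches the goal.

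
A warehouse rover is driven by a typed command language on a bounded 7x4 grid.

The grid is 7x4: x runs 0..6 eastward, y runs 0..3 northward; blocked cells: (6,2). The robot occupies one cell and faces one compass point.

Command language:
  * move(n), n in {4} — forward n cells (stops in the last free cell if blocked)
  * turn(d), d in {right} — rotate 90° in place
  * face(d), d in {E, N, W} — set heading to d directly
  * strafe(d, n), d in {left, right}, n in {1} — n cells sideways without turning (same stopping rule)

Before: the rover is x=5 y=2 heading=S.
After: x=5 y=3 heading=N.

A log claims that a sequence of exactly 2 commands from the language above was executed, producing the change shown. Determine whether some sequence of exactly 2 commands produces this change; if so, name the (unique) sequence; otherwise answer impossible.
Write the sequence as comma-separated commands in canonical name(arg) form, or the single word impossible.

face(N), move(4)

key: order matters: swapping face(N) and move(4) lands elsewhere
t0: x=5 y=2 heading=S
1. face(N) → x=5 y=2 heading=N
2. move(4) → x=5 y=3 heading=N
all 49 alternatives checked — unique.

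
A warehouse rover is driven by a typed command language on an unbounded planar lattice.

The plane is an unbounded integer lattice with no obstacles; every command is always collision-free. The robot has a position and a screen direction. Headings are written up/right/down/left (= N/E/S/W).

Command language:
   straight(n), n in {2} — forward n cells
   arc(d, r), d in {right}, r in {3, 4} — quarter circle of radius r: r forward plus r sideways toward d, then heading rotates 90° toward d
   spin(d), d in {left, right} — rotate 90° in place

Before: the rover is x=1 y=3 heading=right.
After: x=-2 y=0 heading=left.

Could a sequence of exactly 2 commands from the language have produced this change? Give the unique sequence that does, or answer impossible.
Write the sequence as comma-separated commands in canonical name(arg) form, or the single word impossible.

spin(right), arc(right, 3)

key: position moved to (-2,0) AND the heading swung to W — translation plus rotation needed
start: x=1 y=3 heading=right
1. spin(right) → x=1 y=3 heading=down
2. arc(right, 3) → x=-2 y=0 heading=left
no rival 2-sequence matches.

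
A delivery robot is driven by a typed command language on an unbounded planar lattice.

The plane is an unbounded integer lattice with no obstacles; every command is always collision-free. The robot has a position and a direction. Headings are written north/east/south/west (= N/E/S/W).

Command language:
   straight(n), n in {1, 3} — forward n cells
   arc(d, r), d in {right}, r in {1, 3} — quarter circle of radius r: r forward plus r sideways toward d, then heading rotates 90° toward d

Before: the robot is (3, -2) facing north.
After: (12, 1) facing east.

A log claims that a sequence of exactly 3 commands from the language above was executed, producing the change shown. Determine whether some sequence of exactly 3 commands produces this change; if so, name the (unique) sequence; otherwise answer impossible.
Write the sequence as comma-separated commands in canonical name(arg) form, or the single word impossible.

key: running straight(3) before arc(right, 3) would end elsewhere — order is forced
initial: (3, -2) facing north
1. arc(right, 3) → (6, 1) facing east
2. straight(3) → (9, 1) facing east
3. straight(3) → (12, 1) facing east
all 64 alternatives checked — unique.

arc(right, 3), straight(3), straight(3)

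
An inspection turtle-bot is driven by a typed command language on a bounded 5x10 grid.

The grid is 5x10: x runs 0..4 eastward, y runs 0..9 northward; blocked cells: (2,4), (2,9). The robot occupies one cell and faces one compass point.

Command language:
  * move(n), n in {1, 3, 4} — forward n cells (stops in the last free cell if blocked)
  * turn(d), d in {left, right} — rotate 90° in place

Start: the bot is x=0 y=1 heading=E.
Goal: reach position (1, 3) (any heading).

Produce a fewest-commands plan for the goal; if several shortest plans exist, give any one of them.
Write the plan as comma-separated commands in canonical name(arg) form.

move(1), turn(left), move(1), move(1)

begin: x=0 y=1 heading=E
step 1 (move(1)): x=1 y=1 heading=E
step 2 (turn(left)): x=1 y=1 heading=N
step 3 (move(1)): x=1 y=2 heading=N
step 4 (move(1)): x=1 y=3 heading=N
nothing shorter than 4 reaches the goal.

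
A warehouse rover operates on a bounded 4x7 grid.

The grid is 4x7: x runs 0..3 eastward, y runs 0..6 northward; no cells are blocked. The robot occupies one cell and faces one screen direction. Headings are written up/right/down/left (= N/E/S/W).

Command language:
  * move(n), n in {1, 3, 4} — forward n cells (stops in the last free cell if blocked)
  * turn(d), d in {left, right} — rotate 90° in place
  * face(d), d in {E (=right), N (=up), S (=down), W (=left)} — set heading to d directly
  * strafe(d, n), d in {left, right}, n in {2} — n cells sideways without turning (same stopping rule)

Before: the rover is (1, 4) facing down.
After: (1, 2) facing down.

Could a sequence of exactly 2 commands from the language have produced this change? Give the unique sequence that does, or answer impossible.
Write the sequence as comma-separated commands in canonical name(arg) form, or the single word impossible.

key: heading stays S — no command in the sequence turns
begin: (1, 4) facing down
1. move(1) → (1, 3) facing down
2. move(1) → (1, 2) facing down
no other 2-command option fits: unique.

move(1), move(1)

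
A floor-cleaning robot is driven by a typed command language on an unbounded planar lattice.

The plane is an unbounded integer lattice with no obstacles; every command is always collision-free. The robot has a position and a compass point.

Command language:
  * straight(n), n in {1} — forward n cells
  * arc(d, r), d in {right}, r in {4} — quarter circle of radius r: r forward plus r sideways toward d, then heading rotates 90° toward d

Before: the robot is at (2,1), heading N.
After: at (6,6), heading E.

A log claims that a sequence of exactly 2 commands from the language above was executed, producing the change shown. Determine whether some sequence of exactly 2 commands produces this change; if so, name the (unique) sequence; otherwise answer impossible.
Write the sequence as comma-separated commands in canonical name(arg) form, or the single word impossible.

key: order matters: swapping straight(1) and arc(right, 4) lands elsewhere
begin: at (2,1), heading N
step 1 (straight(1)): at (2,2), heading N
step 2 (arc(right, 4)): at (6,6), heading E
no other 2-command option fits: unique.

straight(1), arc(right, 4)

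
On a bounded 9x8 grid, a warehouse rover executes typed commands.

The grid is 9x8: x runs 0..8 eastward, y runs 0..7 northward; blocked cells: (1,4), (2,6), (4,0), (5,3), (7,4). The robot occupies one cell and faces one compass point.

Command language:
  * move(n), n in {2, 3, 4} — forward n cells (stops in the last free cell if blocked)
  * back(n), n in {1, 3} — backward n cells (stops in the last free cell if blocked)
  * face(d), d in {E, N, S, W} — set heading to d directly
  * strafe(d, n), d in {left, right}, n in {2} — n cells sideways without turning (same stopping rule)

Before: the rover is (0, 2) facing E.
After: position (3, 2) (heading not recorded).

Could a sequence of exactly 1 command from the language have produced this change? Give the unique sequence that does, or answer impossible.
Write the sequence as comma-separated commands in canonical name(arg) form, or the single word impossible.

move(3)

t0: (0, 2) facing E
t=1 move(3) ⇒ (3, 2) facing E
no other 1-command option fits: unique.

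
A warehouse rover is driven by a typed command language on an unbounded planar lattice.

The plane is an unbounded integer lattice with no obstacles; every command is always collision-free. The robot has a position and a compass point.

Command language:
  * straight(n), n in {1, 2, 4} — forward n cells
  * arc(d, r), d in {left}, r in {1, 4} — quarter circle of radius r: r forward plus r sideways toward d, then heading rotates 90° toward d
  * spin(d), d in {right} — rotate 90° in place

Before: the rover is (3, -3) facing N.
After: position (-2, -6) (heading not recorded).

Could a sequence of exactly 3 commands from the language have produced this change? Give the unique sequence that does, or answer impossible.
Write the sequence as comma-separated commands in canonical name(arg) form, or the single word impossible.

key: order matters: swapping arc(left, 1) and spin(right) lands elsewhere
initial: (3, -3) facing N
1. arc(left, 1) → (2, -2) facing W
2. arc(left, 4) → (-2, -6) facing S
3. spin(right) → (-2, -6) facing W
uniquely the one of 216 3-step routes that fits.

arc(left, 1), arc(left, 4), spin(right)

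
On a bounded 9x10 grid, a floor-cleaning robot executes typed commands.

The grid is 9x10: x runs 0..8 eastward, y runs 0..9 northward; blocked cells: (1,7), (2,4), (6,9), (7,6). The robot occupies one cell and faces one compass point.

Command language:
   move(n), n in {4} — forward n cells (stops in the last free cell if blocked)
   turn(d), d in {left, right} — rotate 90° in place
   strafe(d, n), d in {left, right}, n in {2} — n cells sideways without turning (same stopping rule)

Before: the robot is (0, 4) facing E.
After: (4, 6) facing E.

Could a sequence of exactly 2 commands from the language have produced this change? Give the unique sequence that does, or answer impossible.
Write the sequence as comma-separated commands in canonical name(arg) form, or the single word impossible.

strafe(left, 2), move(4)

key: heading stays E — no command in the sequence turns
begin: (0, 4) facing E
[1] after strafe(left, 2): (0, 6) facing E
[2] after move(4): (4, 6) facing E
no other 2-command option fits: unique.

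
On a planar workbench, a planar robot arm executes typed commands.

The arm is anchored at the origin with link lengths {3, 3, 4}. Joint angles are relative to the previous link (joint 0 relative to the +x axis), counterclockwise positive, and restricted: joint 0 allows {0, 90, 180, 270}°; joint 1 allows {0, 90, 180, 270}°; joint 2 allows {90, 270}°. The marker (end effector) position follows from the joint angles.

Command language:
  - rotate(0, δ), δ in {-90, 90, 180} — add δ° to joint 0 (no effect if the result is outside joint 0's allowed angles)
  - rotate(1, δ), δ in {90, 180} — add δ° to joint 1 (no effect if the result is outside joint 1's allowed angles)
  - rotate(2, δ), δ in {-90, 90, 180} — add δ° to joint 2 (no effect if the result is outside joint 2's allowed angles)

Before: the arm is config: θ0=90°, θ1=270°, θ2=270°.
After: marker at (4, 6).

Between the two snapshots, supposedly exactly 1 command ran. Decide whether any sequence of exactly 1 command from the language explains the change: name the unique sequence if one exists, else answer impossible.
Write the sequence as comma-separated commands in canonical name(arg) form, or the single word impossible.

rotate(1, 90)

start: config: θ0=90°, θ1=270°, θ2=270°
step 1 (rotate(1, 90)): config: θ0=90°, θ1=0°, θ2=270°
no rival 1-sequence matches.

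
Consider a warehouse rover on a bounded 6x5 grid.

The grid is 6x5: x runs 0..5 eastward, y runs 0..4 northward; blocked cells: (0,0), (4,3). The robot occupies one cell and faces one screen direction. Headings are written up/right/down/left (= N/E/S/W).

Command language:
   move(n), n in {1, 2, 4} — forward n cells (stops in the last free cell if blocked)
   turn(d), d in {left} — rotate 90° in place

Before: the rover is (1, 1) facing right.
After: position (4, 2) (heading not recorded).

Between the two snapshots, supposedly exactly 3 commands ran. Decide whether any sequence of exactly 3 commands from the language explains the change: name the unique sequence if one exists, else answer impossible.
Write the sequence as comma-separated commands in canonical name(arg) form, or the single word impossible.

no 3-step route produces this change.

impossible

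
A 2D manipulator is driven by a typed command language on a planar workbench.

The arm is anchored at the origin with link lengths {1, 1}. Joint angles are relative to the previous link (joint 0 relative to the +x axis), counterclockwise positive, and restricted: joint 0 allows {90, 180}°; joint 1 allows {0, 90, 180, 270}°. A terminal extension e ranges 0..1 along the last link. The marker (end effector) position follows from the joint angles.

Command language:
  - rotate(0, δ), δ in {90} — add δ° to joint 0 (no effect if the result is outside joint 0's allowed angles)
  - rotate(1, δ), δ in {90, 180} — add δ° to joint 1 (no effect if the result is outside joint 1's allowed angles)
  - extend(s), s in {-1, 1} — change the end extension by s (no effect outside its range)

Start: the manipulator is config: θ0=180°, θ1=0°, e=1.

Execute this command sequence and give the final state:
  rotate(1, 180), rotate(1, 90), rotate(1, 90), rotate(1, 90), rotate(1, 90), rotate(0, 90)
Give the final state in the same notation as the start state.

initial: config: θ0=180°, θ1=0°, e=1
step 1 (rotate(1, 180)): config: θ0=180°, θ1=180°, e=1
step 2 (rotate(1, 90)): config: θ0=180°, θ1=270°, e=1
step 3 (rotate(1, 90)): config: θ0=180°, θ1=0°, e=1
step 4 (rotate(1, 90)): config: θ0=180°, θ1=90°, e=1
step 5 (rotate(1, 90)): config: θ0=180°, θ1=180°, e=1
step 6 (rotate(0, 90)): config: θ0=180°, θ1=180°, e=1

config: θ0=180°, θ1=180°, e=1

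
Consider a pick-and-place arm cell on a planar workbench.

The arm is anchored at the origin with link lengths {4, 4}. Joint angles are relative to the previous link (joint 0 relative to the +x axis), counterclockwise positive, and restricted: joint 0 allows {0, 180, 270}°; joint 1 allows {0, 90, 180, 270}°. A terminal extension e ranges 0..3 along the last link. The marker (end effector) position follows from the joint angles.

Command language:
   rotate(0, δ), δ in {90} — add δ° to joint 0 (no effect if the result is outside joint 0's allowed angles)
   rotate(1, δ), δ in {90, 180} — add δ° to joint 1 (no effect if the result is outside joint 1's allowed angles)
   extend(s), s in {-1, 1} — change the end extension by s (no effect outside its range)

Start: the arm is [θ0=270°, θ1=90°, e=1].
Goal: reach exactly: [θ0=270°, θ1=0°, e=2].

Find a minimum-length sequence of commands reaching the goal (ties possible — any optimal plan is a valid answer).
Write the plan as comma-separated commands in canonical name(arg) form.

from: [θ0=270°, θ1=90°, e=1]
t=1 extend(1) ⇒ [θ0=270°, θ1=90°, e=2]
t=2 rotate(1, 180) ⇒ [θ0=270°, θ1=270°, e=2]
t=3 rotate(1, 90) ⇒ [θ0=270°, θ1=0°, e=2]
shorter routes all fall short; 3 is best.

extend(1), rotate(1, 180), rotate(1, 90)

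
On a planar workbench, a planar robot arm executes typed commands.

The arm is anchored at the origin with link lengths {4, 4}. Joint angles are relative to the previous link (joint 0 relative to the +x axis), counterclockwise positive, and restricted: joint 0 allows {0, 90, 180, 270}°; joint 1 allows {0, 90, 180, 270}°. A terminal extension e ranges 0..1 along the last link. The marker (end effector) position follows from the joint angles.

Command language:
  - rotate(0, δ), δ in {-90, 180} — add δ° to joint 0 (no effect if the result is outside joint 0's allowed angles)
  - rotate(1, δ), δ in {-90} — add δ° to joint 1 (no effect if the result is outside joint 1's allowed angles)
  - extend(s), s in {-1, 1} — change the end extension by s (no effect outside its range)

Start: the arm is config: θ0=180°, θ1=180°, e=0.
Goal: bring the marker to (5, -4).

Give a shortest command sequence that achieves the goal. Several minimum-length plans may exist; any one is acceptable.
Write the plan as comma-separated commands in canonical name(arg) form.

rotate(1, -90), rotate(0, -90), rotate(0, 180), extend(1)

t0: config: θ0=180°, θ1=180°, e=0
[1] after rotate(1, -90): config: θ0=180°, θ1=90°, e=0
[2] after rotate(0, -90): config: θ0=90°, θ1=90°, e=0
[3] after rotate(0, 180): config: θ0=270°, θ1=90°, e=0
[4] after extend(1): config: θ0=270°, θ1=90°, e=1
shorter routes all fall short; 4 is best.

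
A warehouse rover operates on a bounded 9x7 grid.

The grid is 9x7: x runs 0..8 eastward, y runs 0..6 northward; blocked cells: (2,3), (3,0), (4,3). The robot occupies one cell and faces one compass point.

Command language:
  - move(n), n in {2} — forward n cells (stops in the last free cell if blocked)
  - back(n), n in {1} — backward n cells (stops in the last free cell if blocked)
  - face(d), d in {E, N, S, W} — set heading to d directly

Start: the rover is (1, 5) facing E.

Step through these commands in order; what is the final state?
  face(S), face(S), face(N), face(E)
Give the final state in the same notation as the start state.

(1, 5) facing E

start: (1, 5) facing E
step 1 (face(S)): (1, 5) facing S
step 2 (face(S)): (1, 5) facing S
step 3 (face(N)): (1, 5) facing N
step 4 (face(E)): (1, 5) facing E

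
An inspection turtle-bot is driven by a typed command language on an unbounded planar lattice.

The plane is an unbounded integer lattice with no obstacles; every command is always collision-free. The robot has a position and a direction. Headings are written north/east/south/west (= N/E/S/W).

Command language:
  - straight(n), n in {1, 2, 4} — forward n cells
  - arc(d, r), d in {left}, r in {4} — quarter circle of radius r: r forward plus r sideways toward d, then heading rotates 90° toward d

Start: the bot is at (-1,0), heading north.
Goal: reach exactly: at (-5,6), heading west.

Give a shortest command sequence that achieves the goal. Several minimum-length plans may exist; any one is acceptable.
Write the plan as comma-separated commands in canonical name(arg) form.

straight(2), arc(left, 4)

from: at (-1,0), heading north
t=1 straight(2) ⇒ at (-1,2), heading north
t=2 arc(left, 4) ⇒ at (-5,6), heading west
minimal: 2 command(s), checked below 2.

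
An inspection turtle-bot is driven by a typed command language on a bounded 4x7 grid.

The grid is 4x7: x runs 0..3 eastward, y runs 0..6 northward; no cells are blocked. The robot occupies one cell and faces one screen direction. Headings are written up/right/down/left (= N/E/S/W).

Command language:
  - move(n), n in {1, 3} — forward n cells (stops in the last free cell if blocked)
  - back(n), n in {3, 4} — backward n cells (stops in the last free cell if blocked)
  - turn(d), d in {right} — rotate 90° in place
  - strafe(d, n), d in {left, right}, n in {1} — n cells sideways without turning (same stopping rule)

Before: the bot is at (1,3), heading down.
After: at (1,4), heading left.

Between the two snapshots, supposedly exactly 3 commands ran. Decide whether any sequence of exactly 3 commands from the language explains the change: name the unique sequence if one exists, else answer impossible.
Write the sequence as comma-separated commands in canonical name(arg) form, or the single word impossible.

move(3), back(4), turn(right)

key: running turn(right) before move(3) would end elsewhere — order is forced
from: at (1,3), heading down
1. move(3) → at (1,0), heading down
2. back(4) → at (1,4), heading down
3. turn(right) → at (1,4), heading left
all 343 alternatives checked — unique.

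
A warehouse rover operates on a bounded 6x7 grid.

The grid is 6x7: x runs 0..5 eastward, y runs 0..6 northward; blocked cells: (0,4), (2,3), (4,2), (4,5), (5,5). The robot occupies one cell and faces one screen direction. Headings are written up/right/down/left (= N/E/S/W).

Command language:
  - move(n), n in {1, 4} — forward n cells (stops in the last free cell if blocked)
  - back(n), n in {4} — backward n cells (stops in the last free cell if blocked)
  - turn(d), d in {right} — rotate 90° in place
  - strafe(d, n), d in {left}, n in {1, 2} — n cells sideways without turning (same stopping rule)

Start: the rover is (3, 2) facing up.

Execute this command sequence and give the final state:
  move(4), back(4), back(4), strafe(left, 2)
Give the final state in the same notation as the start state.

(1, 0) facing up

initial: (3, 2) facing up
step 1 (move(4)): (3, 6) facing up
step 2 (back(4)): (3, 2) facing up
step 3 (back(4)): (3, 0) facing up
step 4 (strafe(left, 2)): (1, 0) facing up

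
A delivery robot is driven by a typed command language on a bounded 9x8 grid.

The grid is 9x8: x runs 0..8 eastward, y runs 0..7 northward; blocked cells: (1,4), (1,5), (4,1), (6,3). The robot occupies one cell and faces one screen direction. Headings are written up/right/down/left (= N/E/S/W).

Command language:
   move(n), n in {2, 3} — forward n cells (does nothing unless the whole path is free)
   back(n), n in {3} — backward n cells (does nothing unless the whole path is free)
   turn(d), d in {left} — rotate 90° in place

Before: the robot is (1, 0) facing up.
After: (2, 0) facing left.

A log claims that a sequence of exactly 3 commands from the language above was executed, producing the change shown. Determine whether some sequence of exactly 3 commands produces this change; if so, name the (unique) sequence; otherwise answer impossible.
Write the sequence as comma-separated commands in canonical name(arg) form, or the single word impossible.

key: order matters: swapping turn(left) and move(2) lands elsewhere
initial: (1, 0) facing up
[1] after turn(left): (1, 0) facing left
[2] after back(3): (4, 0) facing left
[3] after move(2): (2, 0) facing left
no other 3-command option fits: unique.

turn(left), back(3), move(2)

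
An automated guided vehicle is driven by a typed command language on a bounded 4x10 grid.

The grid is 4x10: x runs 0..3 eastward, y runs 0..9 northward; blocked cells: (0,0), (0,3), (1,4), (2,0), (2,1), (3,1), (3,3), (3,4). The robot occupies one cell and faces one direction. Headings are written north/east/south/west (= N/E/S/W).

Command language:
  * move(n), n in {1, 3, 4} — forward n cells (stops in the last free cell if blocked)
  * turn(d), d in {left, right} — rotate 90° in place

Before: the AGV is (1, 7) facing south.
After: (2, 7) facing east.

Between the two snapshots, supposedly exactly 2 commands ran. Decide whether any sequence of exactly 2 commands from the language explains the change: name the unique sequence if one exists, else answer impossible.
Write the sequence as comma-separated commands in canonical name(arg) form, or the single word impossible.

key: cell and facing (now E) both changed — the 2 commands mix motion and turning
initial: (1, 7) facing south
step 1 (turn(left)): (1, 7) facing east
step 2 (move(1)): (2, 7) facing east
no other 2-command option fits: unique.

turn(left), move(1)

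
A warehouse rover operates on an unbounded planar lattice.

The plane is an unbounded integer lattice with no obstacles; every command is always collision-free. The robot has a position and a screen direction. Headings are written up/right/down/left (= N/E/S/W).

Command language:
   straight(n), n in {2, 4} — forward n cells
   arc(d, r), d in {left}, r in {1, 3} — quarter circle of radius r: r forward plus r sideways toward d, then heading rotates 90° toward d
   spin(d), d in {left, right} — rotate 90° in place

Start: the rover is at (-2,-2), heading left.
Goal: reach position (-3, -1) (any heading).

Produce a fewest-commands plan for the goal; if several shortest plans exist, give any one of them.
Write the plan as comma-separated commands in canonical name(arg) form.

spin(right), arc(left, 1)

initial: at (-2,-2), heading left
[1] after spin(right): at (-2,-2), heading up
[2] after arc(left, 1): at (-3,-1), heading left
nothing shorter than 2 reaches the goal.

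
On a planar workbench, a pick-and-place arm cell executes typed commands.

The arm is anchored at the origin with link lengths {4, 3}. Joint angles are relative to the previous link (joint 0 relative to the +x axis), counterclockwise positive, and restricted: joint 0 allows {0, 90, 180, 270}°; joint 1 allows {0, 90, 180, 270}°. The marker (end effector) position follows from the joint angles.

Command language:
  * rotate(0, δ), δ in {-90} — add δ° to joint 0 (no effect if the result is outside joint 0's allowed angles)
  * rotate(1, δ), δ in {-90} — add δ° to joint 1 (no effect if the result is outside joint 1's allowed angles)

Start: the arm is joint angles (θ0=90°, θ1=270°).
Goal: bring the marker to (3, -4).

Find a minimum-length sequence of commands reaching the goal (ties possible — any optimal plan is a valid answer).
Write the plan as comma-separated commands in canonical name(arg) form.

rotate(0, -90), rotate(0, -90), rotate(1, -90), rotate(1, -90)

t0: joint angles (θ0=90°, θ1=270°)
[1] after rotate(0, -90): joint angles (θ0=0°, θ1=270°)
[2] after rotate(0, -90): joint angles (θ0=270°, θ1=270°)
[3] after rotate(1, -90): joint angles (θ0=270°, θ1=180°)
[4] after rotate(1, -90): joint angles (θ0=270°, θ1=90°)
nothing shorter than 4 reaches the goal.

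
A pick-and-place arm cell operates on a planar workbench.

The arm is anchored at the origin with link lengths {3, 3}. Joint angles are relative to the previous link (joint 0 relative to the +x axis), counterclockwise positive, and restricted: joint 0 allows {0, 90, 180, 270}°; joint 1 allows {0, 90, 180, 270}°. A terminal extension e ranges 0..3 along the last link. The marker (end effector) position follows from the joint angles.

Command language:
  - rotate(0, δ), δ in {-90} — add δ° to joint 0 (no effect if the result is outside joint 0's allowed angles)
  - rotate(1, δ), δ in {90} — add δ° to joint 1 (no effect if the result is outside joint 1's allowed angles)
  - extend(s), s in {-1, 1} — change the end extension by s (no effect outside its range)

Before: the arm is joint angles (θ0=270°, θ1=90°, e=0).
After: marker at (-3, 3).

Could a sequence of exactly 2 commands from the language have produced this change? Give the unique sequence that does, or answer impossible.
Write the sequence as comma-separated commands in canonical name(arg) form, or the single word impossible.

begin: joint angles (θ0=270°, θ1=90°, e=0)
[1] after rotate(0, -90): joint angles (θ0=180°, θ1=90°, e=0)
[2] after rotate(0, -90): joint angles (θ0=90°, θ1=90°, e=0)
no other 2-command option fits: unique.

rotate(0, -90), rotate(0, -90)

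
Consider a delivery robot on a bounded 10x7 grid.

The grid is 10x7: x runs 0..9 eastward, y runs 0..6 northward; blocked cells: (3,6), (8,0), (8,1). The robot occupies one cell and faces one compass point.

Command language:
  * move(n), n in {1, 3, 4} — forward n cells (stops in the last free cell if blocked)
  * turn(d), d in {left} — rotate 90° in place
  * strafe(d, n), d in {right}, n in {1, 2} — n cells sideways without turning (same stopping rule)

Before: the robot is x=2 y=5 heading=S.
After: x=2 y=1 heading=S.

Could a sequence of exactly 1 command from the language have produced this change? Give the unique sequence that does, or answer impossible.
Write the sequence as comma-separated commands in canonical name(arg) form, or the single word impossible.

move(4)

key: still facing S — the one step turns nothing
begin: x=2 y=5 heading=S
1. move(4) → x=2 y=1 heading=S
no other 1-command option fits: unique.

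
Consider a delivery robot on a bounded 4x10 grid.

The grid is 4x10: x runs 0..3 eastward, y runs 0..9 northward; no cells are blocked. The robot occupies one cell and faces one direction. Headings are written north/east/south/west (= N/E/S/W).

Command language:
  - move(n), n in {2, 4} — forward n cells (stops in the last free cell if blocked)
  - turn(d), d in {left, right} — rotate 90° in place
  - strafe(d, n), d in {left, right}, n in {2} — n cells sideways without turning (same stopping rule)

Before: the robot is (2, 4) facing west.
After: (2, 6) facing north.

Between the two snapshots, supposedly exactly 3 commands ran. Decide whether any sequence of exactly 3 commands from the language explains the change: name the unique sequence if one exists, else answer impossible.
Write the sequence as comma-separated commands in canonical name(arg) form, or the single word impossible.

strafe(left, 2), turn(right), move(4)

key: position moved to (2,6) AND the heading swung to N — translation plus rotation needed
begin: (2, 4) facing west
step 1 (strafe(left, 2)): (2, 2) facing west
step 2 (turn(right)): (2, 2) facing north
step 3 (move(4)): (2, 6) facing north
no rival 3-sequence matches.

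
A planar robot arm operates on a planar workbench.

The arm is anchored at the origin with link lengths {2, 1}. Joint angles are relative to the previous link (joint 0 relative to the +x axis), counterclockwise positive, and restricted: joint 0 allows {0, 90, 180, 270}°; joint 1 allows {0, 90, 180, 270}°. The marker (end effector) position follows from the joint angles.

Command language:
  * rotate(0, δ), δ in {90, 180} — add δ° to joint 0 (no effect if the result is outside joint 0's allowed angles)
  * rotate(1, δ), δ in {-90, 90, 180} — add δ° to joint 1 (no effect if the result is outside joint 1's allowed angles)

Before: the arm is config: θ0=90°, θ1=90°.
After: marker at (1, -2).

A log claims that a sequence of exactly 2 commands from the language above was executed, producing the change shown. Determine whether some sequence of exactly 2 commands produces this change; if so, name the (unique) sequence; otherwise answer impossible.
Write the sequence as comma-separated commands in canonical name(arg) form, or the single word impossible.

from: config: θ0=90°, θ1=90°
t=1 rotate(0, 90) ⇒ config: θ0=180°, θ1=90°
t=2 rotate(0, 90) ⇒ config: θ0=270°, θ1=90°
no rival 2-sequence matches.

rotate(0, 90), rotate(0, 90)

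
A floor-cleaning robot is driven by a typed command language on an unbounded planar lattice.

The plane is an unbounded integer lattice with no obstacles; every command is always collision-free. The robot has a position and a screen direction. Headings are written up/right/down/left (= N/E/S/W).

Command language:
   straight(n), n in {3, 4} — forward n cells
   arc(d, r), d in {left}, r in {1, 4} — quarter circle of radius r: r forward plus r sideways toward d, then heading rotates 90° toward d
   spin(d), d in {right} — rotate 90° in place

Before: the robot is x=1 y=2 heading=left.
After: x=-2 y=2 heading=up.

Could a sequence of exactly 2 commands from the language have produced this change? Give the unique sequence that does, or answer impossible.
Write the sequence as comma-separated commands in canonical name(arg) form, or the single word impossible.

key: order matters: swapping straight(3) and spin(right) lands elsewhere
initial: x=1 y=2 heading=left
step 1 (straight(3)): x=-2 y=2 heading=left
step 2 (spin(right)): x=-2 y=2 heading=up
uniquely the one of 25 2-step routes that fits.

straight(3), spin(right)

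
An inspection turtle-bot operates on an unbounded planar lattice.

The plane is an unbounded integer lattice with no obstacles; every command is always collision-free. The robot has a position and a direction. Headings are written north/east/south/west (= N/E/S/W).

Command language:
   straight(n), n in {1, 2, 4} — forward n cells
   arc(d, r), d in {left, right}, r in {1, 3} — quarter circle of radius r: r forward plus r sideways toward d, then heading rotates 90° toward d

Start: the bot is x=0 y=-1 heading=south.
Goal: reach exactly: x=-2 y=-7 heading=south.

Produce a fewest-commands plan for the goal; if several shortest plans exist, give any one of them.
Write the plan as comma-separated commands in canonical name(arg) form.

arc(right, 1), arc(left, 1), straight(4)

t0: x=0 y=-1 heading=south
1. arc(right, 1) → x=-1 y=-2 heading=west
2. arc(left, 1) → x=-2 y=-3 heading=south
3. straight(4) → x=-2 y=-7 heading=south
minimal: 3 command(s), checked below 3.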